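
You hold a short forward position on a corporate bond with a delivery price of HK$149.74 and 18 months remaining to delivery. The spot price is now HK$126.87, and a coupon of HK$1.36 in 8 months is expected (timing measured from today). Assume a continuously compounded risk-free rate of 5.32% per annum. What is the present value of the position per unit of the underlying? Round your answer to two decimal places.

HK$12.70

PV(remaining coupons) I = 1.36·e^(−0.0532·8/12) = 1.3126
Current forward F = (S − I)·e^(rT) = (126.87 − 1.3126)·e^(0.0532·18/12) = 125.5574 × 1.083070 = 135.9875
Value (long) = (F − K)·e^(−rT) = (135.9875 − 149.74) × 0.923301 = -12.6977
Short position value = −(long value) = HK$12.70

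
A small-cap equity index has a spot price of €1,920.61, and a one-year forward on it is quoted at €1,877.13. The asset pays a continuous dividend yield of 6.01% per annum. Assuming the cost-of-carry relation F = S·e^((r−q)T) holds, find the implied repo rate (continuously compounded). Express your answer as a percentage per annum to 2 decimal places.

From F = S·e^((r−q)T): (r − q) = ln(F/S)/T
ln(1877.13/1920.61) = ln(0.977361) = -0.022899
(r − q) = -0.022899 / (12/12) = -0.022899
r = ln(F/S)/T + q = -0.022899 + 0.0601 = 0.037201
r = 3.72%

3.72%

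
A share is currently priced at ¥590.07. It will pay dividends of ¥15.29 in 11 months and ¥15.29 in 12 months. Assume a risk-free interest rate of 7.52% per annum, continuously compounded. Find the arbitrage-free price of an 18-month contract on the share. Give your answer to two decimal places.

¥628.68

PV(dividends) I = 15.29·e^(−0.0752·11/12) + 15.29·e^(−0.0752·12/12)
I = 14.2715 + 14.1824 = 28.4539
F = (S − I)·e^(rT) = (590.07 − 28.4539) · e^(0.0752·18/12)
= 561.6161 · e^0.112800 = 561.6161 × 1.119408 = ¥628.68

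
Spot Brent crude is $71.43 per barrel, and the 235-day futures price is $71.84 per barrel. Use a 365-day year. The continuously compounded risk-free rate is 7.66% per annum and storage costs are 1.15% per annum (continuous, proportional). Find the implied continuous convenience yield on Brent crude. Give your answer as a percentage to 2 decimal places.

F = S·e^((r+u−y)T) ⇒ (r+u−y) = ln(F/S)/T
ln(71.84/71.43) = 0.005723; /T ⇒ 0.008889
y = r + u − ln(F/S)/T = 0.0766 + 0.0115 − 0.008889 = 0.079211
y = 7.92%

7.92%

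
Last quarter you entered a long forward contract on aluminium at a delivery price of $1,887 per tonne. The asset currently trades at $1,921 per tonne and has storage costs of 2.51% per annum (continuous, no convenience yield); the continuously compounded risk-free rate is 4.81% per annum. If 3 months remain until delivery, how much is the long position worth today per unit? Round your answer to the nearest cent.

Current fair forward for the remaining 3 months: F = S·e^((r + u)·T), (r + u) = 0.0481 + 0.0251 = 0.0732
F = 1921 · e^(0.0732 × 3/12) = 1921 × 1.01846847 = 1956.4779
Value of long forward = (F − K)·e^(−rT) = (1956.4779 − 1887) · e^(−0.0481·3/12)
= 69.4779 × 0.98804701 = 68.65

$68.65 per tonne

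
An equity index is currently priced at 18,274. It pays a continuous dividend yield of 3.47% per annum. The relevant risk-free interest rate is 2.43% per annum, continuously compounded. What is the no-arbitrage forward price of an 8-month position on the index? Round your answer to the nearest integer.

18,148

F = S·e^((r − q)T) = 18274 · e^((0.0243 − 0.0347) × 8/12)
= 18274 · e^-0.006933 = 18274 × 0.993091
F = 18,148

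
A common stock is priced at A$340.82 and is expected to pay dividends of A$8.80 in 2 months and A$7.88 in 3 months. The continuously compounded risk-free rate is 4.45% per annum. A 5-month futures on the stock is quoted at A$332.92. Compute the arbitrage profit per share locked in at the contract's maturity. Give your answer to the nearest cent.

PV(dividends) I = 8.80·e^(−0.0445·2/12) + 7.88·e^(−0.0445·3/12) = 16.5278
Fair futures F* = (S − I)·e^(rT) = (340.82 − 16.5278)·e^0.018542 = 324.2922 × 1.018715 = 330.3613
Market A$332.92 > fair 330.3613: forward overpriced → cash-and-carry (borrow at r, buy the stock and collect the dividends, short the forward).
Profit at T = |F_mkt − F*| = |332.92 − 330.3613| = A$2.56 per share

A$2.56 per share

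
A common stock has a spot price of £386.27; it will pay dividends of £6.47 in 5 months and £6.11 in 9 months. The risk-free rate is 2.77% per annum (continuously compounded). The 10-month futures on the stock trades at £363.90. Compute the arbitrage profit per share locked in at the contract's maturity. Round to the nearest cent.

£18.72 per share

PV(dividends) I = 6.47·e^(−0.0277·5/12) + 6.11·e^(−0.0277·9/12) = 12.3801
Fair futures F* = (S − I)·e^(rT) = (386.27 − 12.3801)·e^0.023083 = 373.8899 × 1.023351 = 382.6206
Market £363.90 < fair 382.6206: forward underpriced → reverse cash-and-carry (short the stock, invest proceeds at r, pay the dividends, go long the forward).
Profit at T = |F_mkt − F*| = |363.90 − 382.6206| = £18.72 per share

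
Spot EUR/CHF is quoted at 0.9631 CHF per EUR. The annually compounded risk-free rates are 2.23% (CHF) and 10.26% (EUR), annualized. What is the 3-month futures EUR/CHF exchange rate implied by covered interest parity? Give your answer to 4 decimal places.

By covered interest parity, F = S · (1+r_CHF)^T / (1+r_EUR)^T
= 0.9631 × 1.005529 / 1.024718 = 0.9631 × 0.981274
F = 0.9451 CHF per EUR

0.9451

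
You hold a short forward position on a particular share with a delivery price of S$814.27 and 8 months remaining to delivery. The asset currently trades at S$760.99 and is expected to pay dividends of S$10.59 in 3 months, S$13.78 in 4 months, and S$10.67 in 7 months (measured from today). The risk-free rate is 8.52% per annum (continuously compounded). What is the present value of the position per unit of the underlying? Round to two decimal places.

S$42.23

PV(remaining dividends) I = 10.59·e^(−0.0852·3/12) + 13.78·e^(−0.0852·4/12) + 10.67·e^(−0.0852·7/12) = 33.9136
Current forward F = (S − I)·e^(rT) = (760.99 − 33.9136)·e^(0.0852·8/12) = 727.0764 × 1.058444 = 769.5697
Value (long) = (F − K)·e^(−rT) = (769.5697 − 814.27) × 0.944783 = -42.2321
Short position value = −(long value) = S$42.23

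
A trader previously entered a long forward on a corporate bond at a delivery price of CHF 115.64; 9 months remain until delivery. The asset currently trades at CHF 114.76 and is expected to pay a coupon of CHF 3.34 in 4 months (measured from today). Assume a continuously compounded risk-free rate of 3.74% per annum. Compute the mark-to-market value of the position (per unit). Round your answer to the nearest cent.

-CHF 0.98

PV(remaining coupons) I = 3.34·e^(−0.0374·4/12) = 3.2986
Current forward F = (S − I)·e^(rT) = (114.76 − 3.2986)·e^(0.0374·9/12) = 111.4614 × 1.028447 = 114.6321
Value (long) = (F − K)·e^(−rT) = (114.6321 − 115.64) × 0.972340 = -0.9800
Value = -CHF 0.98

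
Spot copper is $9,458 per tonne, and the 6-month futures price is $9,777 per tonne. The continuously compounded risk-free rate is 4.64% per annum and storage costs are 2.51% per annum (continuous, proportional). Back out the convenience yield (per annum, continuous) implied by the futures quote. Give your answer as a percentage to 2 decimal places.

F = S·e^((r+u−y)T) ⇒ (r+u−y) = ln(F/S)/T
ln(9777/9458) = 0.033172; /T ⇒ 0.066344
y = r + u − ln(F/S)/T = 0.0464 + 0.0251 − 0.066344 = 0.005156
y = 0.52%

0.52%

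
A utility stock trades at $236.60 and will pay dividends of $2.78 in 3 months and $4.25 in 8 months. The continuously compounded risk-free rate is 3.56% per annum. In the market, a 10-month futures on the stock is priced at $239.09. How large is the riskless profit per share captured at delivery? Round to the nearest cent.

PV(dividends) I = 2.78·e^(−0.0356·3/12) + 4.25·e^(−0.0356·8/12) = 6.9057
Fair futures F* = (S − I)·e^(rT) = (236.60 − 6.9057)·e^0.029667 = 229.6943 × 1.030111 = 236.6106
Market $239.09 > fair 236.6106: forward overpriced → cash-and-carry (borrow at r, buy the stock and collect the dividends, short the forward).
Profit at T = |F_mkt − F*| = |239.09 − 236.6106| = $2.48 per share

$2.48 per share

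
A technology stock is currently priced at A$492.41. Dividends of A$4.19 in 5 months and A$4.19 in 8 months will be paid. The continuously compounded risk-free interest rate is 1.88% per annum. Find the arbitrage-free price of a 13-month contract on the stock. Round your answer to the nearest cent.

PV(dividends) I = 4.19·e^(−0.0188·5/12) + 4.19·e^(−0.0188·8/12)
I = 4.1573 + 4.1378 = 8.2951
F = (S − I)·e^(rT) = (492.41 − 8.2951) · e^(0.0188·13/12)
= 484.1149 · e^0.020367 = 484.1149 × 1.020576 = A$494.08

A$494.08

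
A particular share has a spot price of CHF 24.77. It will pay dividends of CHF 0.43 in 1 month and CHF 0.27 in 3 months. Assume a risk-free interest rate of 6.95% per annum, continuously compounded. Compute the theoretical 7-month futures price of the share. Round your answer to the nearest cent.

CHF 25.07

PV(dividends) I = 0.43·e^(−0.0695·1/12) + 0.27·e^(−0.0695·3/12)
I = 0.4275 + 0.2653 = 0.6928
F = (S − I)·e^(rT) = (24.77 − 0.6928) · e^(0.0695·7/12)
= 24.0772 · e^0.040542 = 24.0772 × 1.041375 = CHF 25.07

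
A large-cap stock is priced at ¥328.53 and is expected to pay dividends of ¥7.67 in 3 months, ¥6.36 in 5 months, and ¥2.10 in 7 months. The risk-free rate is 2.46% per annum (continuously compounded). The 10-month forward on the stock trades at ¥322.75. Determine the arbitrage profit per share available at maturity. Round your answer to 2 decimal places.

PV(dividends) I = 7.67·e^(−0.0246·3/12) + 6.36·e^(−0.0246·5/12) + 2.10·e^(−0.0246·7/12) = 15.9882
Fair forward F* = (S − I)·e^(rT) = (328.53 − 15.9882)·e^0.020500 = 312.5418 × 1.020712 = 319.0152
Market ¥322.75 > fair 319.0152: forward overpriced → cash-and-carry (borrow at r, buy the stock and collect the dividends, short the forward).
Profit at T = |F_mkt − F*| = |322.75 − 319.0152| = ¥3.73 per share

¥3.73 per share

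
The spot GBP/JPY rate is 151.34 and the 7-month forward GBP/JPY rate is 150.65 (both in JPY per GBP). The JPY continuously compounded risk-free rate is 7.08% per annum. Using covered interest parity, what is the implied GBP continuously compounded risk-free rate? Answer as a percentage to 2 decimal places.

7.86%

F = S·e^((r_JPY − r_GBP)T) ⇒ r_GBP = r_JPY − ln(F/S)/T
ln(150.65/151.34) = -0.004570; /(7/12) = -0.007834
r_GBP = 0.0708 + 0.007834 = 0.078634
r_GBP = 7.86%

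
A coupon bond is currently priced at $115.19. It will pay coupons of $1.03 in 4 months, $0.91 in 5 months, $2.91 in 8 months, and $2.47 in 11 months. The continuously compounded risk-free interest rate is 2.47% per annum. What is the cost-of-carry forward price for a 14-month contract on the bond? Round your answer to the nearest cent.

PV(coupons) I = 1.03·e^(−0.0247·4/12) + 0.91·e^(−0.0247·5/12) + 2.91·e^(−0.0247·8/12) + 2.47·e^(−0.0247·11/12)
I = 1.0216 + 0.9007 + 2.8625 + 2.4147 = 7.1995
F = (S − I)·e^(rT) = (115.19 − 7.1995) · e^(0.0247·14/12)
= 107.9905 · e^0.028817 = 107.9905 × 1.029236 = $111.15

$111.15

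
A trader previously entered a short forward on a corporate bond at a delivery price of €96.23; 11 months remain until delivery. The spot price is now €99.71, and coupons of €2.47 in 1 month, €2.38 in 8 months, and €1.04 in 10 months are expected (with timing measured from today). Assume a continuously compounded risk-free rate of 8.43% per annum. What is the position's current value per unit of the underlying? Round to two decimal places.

PV(remaining coupons) I = 2.47·e^(−0.0843·1/12) + 2.38·e^(−0.0843·8/12) + 1.04·e^(−0.0843·10/12) = 5.6721
Current forward F = (S − I)·e^(rT) = (99.71 − 5.6721)·e^(0.0843·11/12) = 94.0379 × 1.080339 = 101.5928
Value (long) = (F − K)·e^(−rT) = (101.5928 − 96.23) × 0.925635 = 4.9640
Short position value = −(long value) = -€4.96

-€4.96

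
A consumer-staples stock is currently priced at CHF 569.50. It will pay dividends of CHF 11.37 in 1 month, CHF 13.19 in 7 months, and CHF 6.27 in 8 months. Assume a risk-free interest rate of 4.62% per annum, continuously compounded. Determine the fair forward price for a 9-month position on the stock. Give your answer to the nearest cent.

PV(dividends) I = 11.37·e^(−0.0462·1/12) + 13.19·e^(−0.0462·7/12) + 6.27·e^(−0.0462·8/12)
I = 11.3263 + 12.8393 + 6.0798 = 30.2454
F = (S − I)·e^(rT) = (569.50 − 30.2454) · e^(0.0462·9/12)
= 539.2546 · e^0.034650 = 539.2546 × 1.035257 = CHF 558.27

CHF 558.27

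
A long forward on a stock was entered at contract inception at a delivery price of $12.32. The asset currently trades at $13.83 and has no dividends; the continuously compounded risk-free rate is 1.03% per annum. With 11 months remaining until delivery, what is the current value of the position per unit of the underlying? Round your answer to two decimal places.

$1.63

Current fair forward for the remaining 11 months: F = S·e^(r·T), r = 0.0103
F = 13.83 · e^(0.0103 × 11/12) = 13.83 × 1.009486 = 13.9612
Value of long forward = (F − K)·e^(−rT) = (13.9612 − 12.32) · e^(−0.0103·11/12)
= 1.6412 × 0.990603 = 1.63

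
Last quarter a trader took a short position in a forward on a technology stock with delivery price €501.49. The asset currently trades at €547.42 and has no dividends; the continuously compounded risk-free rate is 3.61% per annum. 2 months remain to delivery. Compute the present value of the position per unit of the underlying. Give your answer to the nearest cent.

Current fair forward for the remaining 2 months: F = S·e^(r·T), r = 0.0361
F = 547.42 · e^(0.0361 × 2/12) = 547.42 × 1.006035 = 550.7237
Value of long forward = (F − K)·e^(−rT) = (550.7237 − 501.49) · e^(−0.0361·2/12)
= 49.2337 × 0.994001 = 48.94
Short position value = −(long value) = -€48.94

-€48.94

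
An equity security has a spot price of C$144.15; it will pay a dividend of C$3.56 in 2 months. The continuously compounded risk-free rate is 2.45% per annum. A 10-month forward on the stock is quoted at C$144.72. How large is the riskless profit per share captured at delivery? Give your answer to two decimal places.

C$1.22 per share

PV(dividends) I = 3.56·e^(−0.0245·2/12) = 3.5455
Fair forward F* = (S − I)·e^(rT) = (144.15 − 3.5455)·e^0.020417 = 140.6045 × 1.020627 = 143.5047
Market C$144.72 > fair 143.5047: forward overpriced → cash-and-carry (borrow at r, buy the stock and collect the dividends, short the forward).
Profit at T = |F_mkt − F*| = |144.72 − 143.5047| = C$1.22 per share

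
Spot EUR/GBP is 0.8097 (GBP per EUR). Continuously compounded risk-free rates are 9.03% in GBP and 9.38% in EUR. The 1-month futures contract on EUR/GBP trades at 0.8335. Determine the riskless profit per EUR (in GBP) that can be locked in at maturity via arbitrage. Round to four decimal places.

0.0240 per EUR (in GBP)

Fair futures: F* = S·e^(carry·T), with carry = (r_GBP − r_EUR) = 0.0903 − 0.0938 = -0.0035
F* = 0.8097 · e^(-0.0035 × 1/12) = 0.8097 · e^-0.000292 = 0.8097 × 0.999708 = 0.8095
Market 0.8335 > fair 0.8095: forward overpriced → cash-and-carry (buy spot, short the forward).
At maturity, profit = |F_mkt − F*| = |0.8335 − 0.8095| = 0.0240 per EUR (in GBP)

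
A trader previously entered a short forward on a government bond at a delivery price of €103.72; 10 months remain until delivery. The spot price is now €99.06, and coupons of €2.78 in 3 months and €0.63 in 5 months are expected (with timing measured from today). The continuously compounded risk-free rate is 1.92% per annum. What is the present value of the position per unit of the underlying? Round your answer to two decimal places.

PV(remaining coupons) I = 2.78·e^(−0.0192·3/12) + 0.63·e^(−0.0192·5/12) = 3.3917
Current forward F = (S − I)·e^(rT) = (99.06 − 3.3917)·e^(0.0192·10/12) = 95.6683 × 1.016129 = 97.2113
Value (long) = (F − K)·e^(−rT) = (97.2113 − 103.72) × 0.984127 = -6.4054
Short position value = −(long value) = €6.41

€6.41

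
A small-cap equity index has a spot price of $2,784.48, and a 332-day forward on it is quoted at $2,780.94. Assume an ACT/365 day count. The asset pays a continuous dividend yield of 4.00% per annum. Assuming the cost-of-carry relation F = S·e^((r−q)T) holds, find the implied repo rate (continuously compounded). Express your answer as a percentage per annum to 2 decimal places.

From F = S·e^((r−q)T): (r − q) = ln(F/S)/T
ln(2780.94/2784.48) = ln(0.998729) = -0.001272
(r − q) = -0.001272 / (332/365) = -0.001398
r = ln(F/S)/T + q = -0.001398 + 0.0400 = 0.038602
r = 3.86%

3.86%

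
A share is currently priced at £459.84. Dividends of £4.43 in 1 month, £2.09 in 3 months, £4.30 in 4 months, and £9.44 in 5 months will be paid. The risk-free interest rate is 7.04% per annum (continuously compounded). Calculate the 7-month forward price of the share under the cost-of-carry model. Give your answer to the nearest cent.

£458.46

PV(dividends) I = 4.43·e^(−0.0704·1/12) + 2.09·e^(−0.0704·3/12) + 4.30·e^(−0.0704·4/12) + 9.44·e^(−0.0704·5/12)
I = 4.4041 + 2.0535 + 4.2003 + 9.1671 = 19.8250
F = (S − I)·e^(rT) = (459.84 − 19.8250) · e^(0.0704·7/12)
= 440.0150 · e^0.041067 = 440.0150 × 1.041922 = £458.46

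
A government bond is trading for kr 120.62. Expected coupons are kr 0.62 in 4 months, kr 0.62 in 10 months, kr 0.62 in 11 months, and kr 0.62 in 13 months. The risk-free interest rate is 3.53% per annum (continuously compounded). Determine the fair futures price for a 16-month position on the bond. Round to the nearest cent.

kr 123.90

PV(coupons) I = 0.62·e^(−0.0353·4/12) + 0.62·e^(−0.0353·10/12) + 0.62·e^(−0.0353·11/12) + 0.62·e^(−0.0353·13/12)
I = 0.6127 + 0.6020 + 0.6003 + 0.5967 = 2.4117
F = (S − I)·e^(rT) = (120.62 − 2.4117) · e^(0.0353·16/12)
= 118.2083 · e^0.047067 = 118.2083 × 1.048192 = kr 123.90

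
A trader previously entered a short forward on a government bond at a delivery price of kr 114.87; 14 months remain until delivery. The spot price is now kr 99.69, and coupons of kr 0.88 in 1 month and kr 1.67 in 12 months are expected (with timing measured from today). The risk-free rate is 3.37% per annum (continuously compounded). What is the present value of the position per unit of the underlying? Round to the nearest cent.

PV(remaining coupons) I = 0.88·e^(−0.0337·1/12) + 1.67·e^(−0.0337·12/12) = 2.4922
Current forward F = (S − I)·e^(rT) = (99.69 − 2.4922)·e^(0.0337·14/12) = 97.1978 × 1.040100 = 101.0954
Value (long) = (F − K)·e^(−rT) = (101.0954 − 114.87) × 0.961446 = -13.2435
Short position value = −(long value) = kr 13.24

kr 13.24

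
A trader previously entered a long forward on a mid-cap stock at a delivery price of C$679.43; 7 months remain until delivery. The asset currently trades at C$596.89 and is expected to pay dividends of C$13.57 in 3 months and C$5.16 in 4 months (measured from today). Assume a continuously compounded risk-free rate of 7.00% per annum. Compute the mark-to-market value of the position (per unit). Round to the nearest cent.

PV(remaining dividends) I = 13.57·e^(−0.0700·3/12) + 5.16·e^(−0.0700·4/12) = 18.3756
Current forward F = (S − I)·e^(rT) = (596.89 − 18.3756)·e^(0.0700·7/12) = 578.5144 × 1.041678 = 602.6257
Value (long) = (F − K)·e^(−rT) = (602.6257 − 679.43) × 0.959989 = -73.7313
Value = -C$73.73

-C$73.73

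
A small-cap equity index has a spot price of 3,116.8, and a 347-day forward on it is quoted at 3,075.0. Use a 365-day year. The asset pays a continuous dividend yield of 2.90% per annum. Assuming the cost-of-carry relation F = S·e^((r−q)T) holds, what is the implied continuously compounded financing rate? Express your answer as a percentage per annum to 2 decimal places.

1.48%

From F = S·e^((r−q)T): (r − q) = ln(F/S)/T
ln(3075.0/3116.8) = ln(0.986589) = -0.013502
(r − q) = -0.013502 / (347/365) = -0.014202
r = ln(F/S)/T + q = -0.014202 + 0.0290 = 0.014798
r = 1.48%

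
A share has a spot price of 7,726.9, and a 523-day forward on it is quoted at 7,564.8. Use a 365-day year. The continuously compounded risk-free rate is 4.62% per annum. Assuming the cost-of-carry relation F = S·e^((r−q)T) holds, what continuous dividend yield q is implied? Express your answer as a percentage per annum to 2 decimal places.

From F = S·e^((r−q)T): (r − q) = ln(F/S)/T
ln(7564.8/7726.9) = ln(0.979021) = -0.021202
(r − q) = -0.021202 / (523/365) = -0.014797
q = r − ln(F/S)/T = 0.0462 + 0.014797 = 0.060997
q = 6.10%

6.10%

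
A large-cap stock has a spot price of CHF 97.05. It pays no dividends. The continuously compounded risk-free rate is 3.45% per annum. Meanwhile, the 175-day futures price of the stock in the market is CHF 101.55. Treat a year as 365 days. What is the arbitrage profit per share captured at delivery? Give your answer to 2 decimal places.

CHF 2.88 per share

Fair futures: F* = S·e^(carry·T), with carry = r = 0.0345
F* = 97.05 · e^(0.0345 × 175/365) = 97.05 · e^0.016541 = 97.05 × 1.016679 = CHF 98.6687
Market CHF 101.55 > fair CHF 98.6687: forward overpriced → cash-and-carry (buy spot, short the forward).
At maturity, profit = |F_mkt − F*| = |101.55 − 98.6687| = CHF 2.88 per share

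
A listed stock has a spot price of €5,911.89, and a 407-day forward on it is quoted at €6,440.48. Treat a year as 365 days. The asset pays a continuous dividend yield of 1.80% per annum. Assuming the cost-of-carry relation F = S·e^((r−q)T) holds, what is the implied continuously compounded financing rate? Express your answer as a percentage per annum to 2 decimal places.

From F = S·e^((r−q)T): (r − q) = ln(F/S)/T
ln(6440.48/5911.89) = ln(1.089411) = 0.085637
(r − q) = 0.085637 / (407/365) = 0.076800
r = ln(F/S)/T + q = 0.076800 + 0.0180 = 0.094800
r = 9.48%

9.48%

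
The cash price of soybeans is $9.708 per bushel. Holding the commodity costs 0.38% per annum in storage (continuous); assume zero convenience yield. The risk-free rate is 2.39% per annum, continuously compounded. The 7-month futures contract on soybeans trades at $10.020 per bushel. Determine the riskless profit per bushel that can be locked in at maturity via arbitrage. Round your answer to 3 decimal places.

$0.154 per bushel

Fair futures: F* = S·e^(carry·T), with carry = (r + u) = 0.0239 + 0.0038 = 0.0277
F* = 9.708 · e^(0.0277 × 7/12) = 9.708 · e^0.016158 = 9.708 × 1.016289 = $9.8661
Market $10.020 > fair $9.8661: forward overpriced → cash-and-carry (buy spot, short the forward).
At maturity, profit = |F_mkt − F*| = |10.020 − 9.8661| = $0.154 per bushel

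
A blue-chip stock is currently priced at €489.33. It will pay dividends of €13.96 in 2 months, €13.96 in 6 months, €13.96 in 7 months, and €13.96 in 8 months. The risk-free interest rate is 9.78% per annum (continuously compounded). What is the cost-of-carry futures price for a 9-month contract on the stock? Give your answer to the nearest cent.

PV(dividends) I = 13.96·e^(−0.0978·2/12) + 13.96·e^(−0.0978·6/12) + 13.96·e^(−0.0978·7/12) + 13.96·e^(−0.0978·8/12)
I = 13.7343 + 13.2938 + 13.1859 + 13.0788 = 53.2928
F = (S − I)·e^(rT) = (489.33 − 53.2928) · e^(0.0978·9/12)
= 436.0372 · e^0.073350 = 436.0372 × 1.076107 = €469.22

€469.22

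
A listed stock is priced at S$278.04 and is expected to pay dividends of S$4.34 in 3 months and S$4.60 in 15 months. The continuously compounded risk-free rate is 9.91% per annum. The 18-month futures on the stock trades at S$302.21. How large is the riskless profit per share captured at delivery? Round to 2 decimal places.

S$10.76 per share

PV(dividends) I = 4.34·e^(−0.0991·3/12) + 4.60·e^(−0.0991·15/12) = 8.2979
Fair futures F* = (S − I)·e^(rT) = (278.04 − 8.2979)·e^0.148650 = 269.7421 × 1.160267 = 312.9729
Market S$302.21 < fair 312.9729: forward underpriced → reverse cash-and-carry (short the stock, invest proceeds at r, pay the dividends, go long the forward).
Profit at T = |F_mkt − F*| = |302.21 − 312.9729| = S$10.76 per share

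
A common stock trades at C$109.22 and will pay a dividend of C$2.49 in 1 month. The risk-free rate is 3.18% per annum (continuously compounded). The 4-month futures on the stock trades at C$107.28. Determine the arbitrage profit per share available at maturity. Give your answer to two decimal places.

PV(dividends) I = 2.49·e^(−0.0318·1/12) = 2.4834
Fair futures F* = (S − I)·e^(rT) = (109.22 − 2.4834)·e^0.010600 = 106.7366 × 1.010656 = 107.8740
Market C$107.28 < fair 107.8740: forward underpriced → reverse cash-and-carry (short the stock, invest proceeds at r, pay the dividends, go long the forward).
Profit at T = |F_mkt − F*| = |107.28 − 107.8740| = C$0.59 per share

C$0.59 per share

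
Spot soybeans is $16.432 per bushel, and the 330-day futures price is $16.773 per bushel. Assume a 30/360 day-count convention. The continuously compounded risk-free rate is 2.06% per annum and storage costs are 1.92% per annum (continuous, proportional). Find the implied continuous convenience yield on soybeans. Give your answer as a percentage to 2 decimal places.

1.74%

F = S·e^((r+u−y)T) ⇒ (r+u−y) = ln(F/S)/T
ln(16.773/16.432) = 0.020540; /T ⇒ 0.022407
y = r + u − ln(F/S)/T = 0.0206 + 0.0192 − 0.022407 = 0.017393
y = 1.74%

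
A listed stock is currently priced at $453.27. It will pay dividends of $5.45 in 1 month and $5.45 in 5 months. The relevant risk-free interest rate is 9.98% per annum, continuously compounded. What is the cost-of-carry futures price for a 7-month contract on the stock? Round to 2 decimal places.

$469.17

PV(dividends) I = 5.45·e^(−0.0998·1/12) + 5.45·e^(−0.0998·5/12)
I = 5.4049 + 5.2280 = 10.6329
F = (S − I)·e^(rT) = (453.27 − 10.6329) · e^(0.0998·7/12)
= 442.6371 · e^0.058217 = 442.6371 × 1.059945 = $469.17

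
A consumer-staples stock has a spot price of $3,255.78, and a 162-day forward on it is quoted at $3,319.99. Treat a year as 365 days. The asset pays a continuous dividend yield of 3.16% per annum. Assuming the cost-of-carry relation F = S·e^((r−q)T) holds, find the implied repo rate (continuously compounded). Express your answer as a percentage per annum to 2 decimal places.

From F = S·e^((r−q)T): (r − q) = ln(F/S)/T
ln(3319.99/3255.78) = ln(1.019722) = 0.019530
(r − q) = 0.019530 / (162/365) = 0.044003
r = ln(F/S)/T + q = 0.044003 + 0.0316 = 0.075603
r = 7.56%

7.56%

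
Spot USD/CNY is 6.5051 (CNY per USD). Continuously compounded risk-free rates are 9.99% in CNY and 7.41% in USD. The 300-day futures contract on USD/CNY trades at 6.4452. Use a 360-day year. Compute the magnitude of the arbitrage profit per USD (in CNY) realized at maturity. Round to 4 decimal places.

Fair futures: F* = S·e^(carry·T), with carry = (r_CNY − r_USD) = 0.0999 − 0.0741 = 0.0258
F* = 6.5051 · e^(0.0258 × 300/360) = 6.5051 · e^0.021500 = 6.5051 × 1.021733 = 6.6465
Market 6.4452 < fair 6.6465: forward underpriced → reverse cash-and-carry (short spot, go long the forward).
At maturity, profit = |F_mkt − F*| = |6.4452 − 6.6465| = 0.2013 per USD (in CNY)

0.2013 per USD (in CNY)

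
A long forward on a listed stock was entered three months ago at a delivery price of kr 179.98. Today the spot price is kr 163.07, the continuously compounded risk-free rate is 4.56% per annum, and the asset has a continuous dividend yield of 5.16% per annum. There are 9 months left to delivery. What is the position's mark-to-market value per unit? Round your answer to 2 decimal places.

Current fair forward for the remaining 9 months: F = S·e^((r − q)·T), (r − q) = 0.0456 − 0.0516 = -0.0060
F = 163.07 · e^(-0.0060 × 9/12) = 163.07 × 0.995510 = 162.3378
Value of long forward = (F − K)·e^(−rT) = (162.3378 − 179.98) · e^(−0.0456·9/12)
= -17.6422 × 0.966378 = -17.05

-kr 17.05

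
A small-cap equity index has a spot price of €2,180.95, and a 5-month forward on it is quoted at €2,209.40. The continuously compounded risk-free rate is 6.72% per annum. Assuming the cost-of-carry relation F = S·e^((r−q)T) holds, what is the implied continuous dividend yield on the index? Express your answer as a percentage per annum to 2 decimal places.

3.61%

From F = S·e^((r−q)T): (r − q) = ln(F/S)/T
ln(2209.40/2180.95) = ln(1.013045) = 0.012961
(r − q) = 0.012961 / (5/12) = 0.031106
q = r − ln(F/S)/T = 0.0672 − 0.031106 = 0.036094
q = 3.61%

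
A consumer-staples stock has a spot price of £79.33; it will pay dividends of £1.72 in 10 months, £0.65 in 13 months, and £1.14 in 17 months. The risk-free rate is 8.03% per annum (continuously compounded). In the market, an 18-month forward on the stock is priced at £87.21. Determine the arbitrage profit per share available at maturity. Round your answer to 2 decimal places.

£1.36 per share

PV(dividends) I = 1.72·e^(−0.0803·10/12) + 0.65·e^(−0.0803·13/12) + 1.14·e^(−0.0803·17/12) = 3.2219
Fair forward F* = (S − I)·e^(rT) = (79.33 − 3.2219)·e^0.120450 = 76.1081 × 1.128004 = 85.8502
Market £87.21 > fair 85.8502: forward overpriced → cash-and-carry (borrow at r, buy the stock and collect the dividends, short the forward).
Profit at T = |F_mkt − F*| = |87.21 − 85.8502| = £1.36 per share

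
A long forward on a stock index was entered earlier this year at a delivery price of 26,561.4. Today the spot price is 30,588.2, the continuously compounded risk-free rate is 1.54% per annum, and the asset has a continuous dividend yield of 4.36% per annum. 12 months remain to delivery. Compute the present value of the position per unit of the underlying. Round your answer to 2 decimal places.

Current fair forward for the remaining 12 months: F = S·e^((r − q)·T), (r − q) = 0.0154 − 0.0436 = -0.0282
F = 30588.2 · e^(-0.0282 × 12/12) = 30588.2 × 0.97219391 = 29737.6618
Value of long forward = (F − K)·e^(−rT) = (29737.6618 − 26561.4) · e^(−0.0154·12/12)
= 3176.2618 × 0.98471797 = 3127.72

3127.72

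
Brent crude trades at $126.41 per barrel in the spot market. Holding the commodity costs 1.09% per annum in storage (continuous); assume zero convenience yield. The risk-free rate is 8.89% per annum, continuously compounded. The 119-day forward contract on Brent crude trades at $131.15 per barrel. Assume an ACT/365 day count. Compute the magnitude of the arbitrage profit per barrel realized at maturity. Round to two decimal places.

Fair forward: F* = S·e^(carry·T), with carry = (r + u) = 0.0889 + 0.0109 = 0.0998
F* = 126.41 · e^(0.0998 × 119/365) = 126.41 · e^0.032538 = 126.41 × 1.033073 = $130.5908
Market $131.15 > fair $130.5908: forward overpriced → cash-and-carry (buy spot, short the forward).
At maturity, profit = |F_mkt − F*| = |131.15 − 130.5908| = $0.56 per barrel

$0.56 per barrel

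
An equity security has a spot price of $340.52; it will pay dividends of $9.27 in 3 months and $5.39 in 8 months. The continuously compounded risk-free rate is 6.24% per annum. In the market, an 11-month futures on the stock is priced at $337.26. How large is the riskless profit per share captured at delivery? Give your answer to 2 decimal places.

PV(dividends) I = 9.27·e^(−0.0624·3/12) + 5.39·e^(−0.0624·8/12) = 14.2969
Fair futures F* = (S − I)·e^(rT) = (340.52 − 14.2969)·e^0.057200 = 326.2231 × 1.058868 = 345.4272
Market $337.26 < fair 345.4272: forward underpriced → reverse cash-and-carry (short the stock, invest proceeds at r, pay the dividends, go long the forward).
Profit at T = |F_mkt − F*| = |337.26 − 345.4272| = $8.17 per share

$8.17 per share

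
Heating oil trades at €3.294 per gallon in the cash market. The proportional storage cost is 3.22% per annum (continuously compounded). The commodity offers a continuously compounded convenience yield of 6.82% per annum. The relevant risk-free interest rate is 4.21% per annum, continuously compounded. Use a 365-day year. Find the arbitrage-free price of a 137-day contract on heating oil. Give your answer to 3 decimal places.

€3.302 per gallon

Net carry = r + u − y = 0.0421 + 0.0322 − 0.0682 = 0.0061
F = S·e^((r+u−y)T) = 3.294 · e^(0.0061 × 137/365) = 3.294 · e^0.002290
= 3.294 × 1.002293 = €3.302 per gallon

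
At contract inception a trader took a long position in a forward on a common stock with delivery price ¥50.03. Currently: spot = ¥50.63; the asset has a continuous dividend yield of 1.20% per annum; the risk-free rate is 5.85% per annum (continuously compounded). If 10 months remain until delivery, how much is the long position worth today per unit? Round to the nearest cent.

¥2.48

Current fair forward for the remaining 10 months: F = S·e^((r − q)·T), (r − q) = 0.0585 − 0.0120 = 0.0465
F = 50.63 · e^(0.0465 × 10/12) = 50.63 × 1.039511 = 52.6304
Value of long forward = (F − K)·e^(−rT) = (52.6304 − 50.03) · e^(−0.0585·10/12)
= 2.6004 × 0.952419 = 2.48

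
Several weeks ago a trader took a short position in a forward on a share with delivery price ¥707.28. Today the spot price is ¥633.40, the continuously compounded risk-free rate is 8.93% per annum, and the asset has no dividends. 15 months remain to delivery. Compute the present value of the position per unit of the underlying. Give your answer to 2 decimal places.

-¥0.82

Current fair forward for the remaining 15 months: F = S·e^(r·T), r = 0.0893
F = 633.40 · e^(0.0893 × 15/12) = 633.40 × 1.118093 = 708.2001
Value of long forward = (F − K)·e^(−rT) = (708.2001 − 707.28) · e^(−0.0893·15/12)
= 0.9201 × 0.894380 = 0.82
Short position value = −(long value) = -¥0.82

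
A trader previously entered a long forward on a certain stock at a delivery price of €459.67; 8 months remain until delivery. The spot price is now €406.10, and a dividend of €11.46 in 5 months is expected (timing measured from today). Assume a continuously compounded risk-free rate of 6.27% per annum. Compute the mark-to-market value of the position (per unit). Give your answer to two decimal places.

PV(remaining dividends) I = 11.46·e^(−0.0627·5/12) = 11.1645
Current forward F = (S − I)·e^(rT) = (406.10 − 11.1645)·e^(0.0627·8/12) = 394.9355 × 1.042686 = 411.7937
Value (long) = (F − K)·e^(−rT) = (411.7937 − 459.67) × 0.959062 = -45.9163
Value = -€45.92

-€45.92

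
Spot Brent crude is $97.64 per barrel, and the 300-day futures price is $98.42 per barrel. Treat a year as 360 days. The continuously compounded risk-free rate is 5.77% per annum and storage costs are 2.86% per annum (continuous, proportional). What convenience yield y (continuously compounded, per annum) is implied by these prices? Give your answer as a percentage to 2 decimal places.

F = S·e^((r+u−y)T) ⇒ (r+u−y) = ln(F/S)/T
ln(98.42/97.64) = 0.007957; /T ⇒ 0.009548
y = r + u − ln(F/S)/T = 0.0577 + 0.0286 − 0.009548 = 0.076752
y = 7.68%

7.68%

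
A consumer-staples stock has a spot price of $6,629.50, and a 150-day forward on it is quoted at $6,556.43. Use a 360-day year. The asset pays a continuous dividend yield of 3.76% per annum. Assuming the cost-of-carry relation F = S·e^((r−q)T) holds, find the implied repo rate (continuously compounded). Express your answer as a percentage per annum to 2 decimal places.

From F = S·e^((r−q)T): (r − q) = ln(F/S)/T
ln(6556.43/6629.50) = ln(0.988978) = -0.011083
(r − q) = -0.011083 / (150/360) = -0.026599
r = ln(F/S)/T + q = -0.026599 + 0.0376 = 0.011001
r = 1.10%

1.10%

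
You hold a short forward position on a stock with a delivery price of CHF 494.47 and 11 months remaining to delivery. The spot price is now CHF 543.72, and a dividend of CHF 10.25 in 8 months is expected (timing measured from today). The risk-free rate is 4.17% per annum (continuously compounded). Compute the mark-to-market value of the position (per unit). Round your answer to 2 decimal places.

PV(remaining dividends) I = 10.25·e^(−0.0417·8/12) = 9.9690
Current forward F = (S − I)·e^(rT) = (543.72 − 9.9690)·e^(0.0417·11/12) = 533.7510 × 1.038965 = 554.5486
Value (long) = (F − K)·e^(−rT) = (554.5486 − 494.47) × 0.962496 = 57.8254
Short position value = −(long value) = -CHF 57.83

-CHF 57.83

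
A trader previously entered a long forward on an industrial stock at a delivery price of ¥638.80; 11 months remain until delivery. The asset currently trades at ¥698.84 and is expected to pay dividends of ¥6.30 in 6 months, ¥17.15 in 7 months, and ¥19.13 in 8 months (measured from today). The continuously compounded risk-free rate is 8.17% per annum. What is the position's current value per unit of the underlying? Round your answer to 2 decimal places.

¥65.62

PV(remaining dividends) I = 6.30·e^(−0.0817·6/12) + 17.15·e^(−0.0817·7/12) + 19.13·e^(−0.0817·8/12) = 40.5156
Current forward F = (S − I)·e^(rT) = (698.84 − 40.5156)·e^(0.0817·11/12) = 658.3244 × 1.077767 = 709.5203
Value (long) = (F − K)·e^(−rT) = (709.5203 − 638.80) × 0.927844 = 65.6174
Value = ¥65.62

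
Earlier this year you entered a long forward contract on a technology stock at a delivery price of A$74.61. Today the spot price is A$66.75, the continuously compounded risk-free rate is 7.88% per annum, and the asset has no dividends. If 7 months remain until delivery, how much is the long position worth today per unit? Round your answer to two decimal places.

Current fair forward for the remaining 7 months: F = S·e^(r·T), r = 0.0788
F = 66.75 · e^(0.0788 × 7/12) = 66.75 × 1.047040 = 69.8899
Value of long forward = (F − K)·e^(−rT) = (69.8899 − 74.61) · e^(−0.0788·7/12)
= -4.7201 × 0.955074 = -4.51

-A$4.51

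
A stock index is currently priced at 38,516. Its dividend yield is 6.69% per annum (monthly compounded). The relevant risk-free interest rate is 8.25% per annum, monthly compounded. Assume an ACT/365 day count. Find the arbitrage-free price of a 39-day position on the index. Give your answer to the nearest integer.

38,580

F = S · (1+r/12)^(12T) / (1+q/12)^(12T)
= 38516 × 1.008824 / 1.007154 = 38516 × 1.001658
F = 38,580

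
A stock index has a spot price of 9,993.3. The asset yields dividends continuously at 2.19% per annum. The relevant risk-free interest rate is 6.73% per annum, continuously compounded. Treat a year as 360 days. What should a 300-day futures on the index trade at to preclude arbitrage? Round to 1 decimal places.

10,378.6

F = S·e^((r − q)T) = 9993.3 · e^((0.0673 − 0.0219) × 300/360)
= 9993.3 · e^0.037833 = 9993.3 × 1.038558
F = 10,378.6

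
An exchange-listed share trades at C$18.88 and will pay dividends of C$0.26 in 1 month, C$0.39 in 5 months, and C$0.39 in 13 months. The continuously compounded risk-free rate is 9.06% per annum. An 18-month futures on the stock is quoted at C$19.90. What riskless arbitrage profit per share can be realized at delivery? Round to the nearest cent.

PV(dividends) I = 0.26·e^(−0.0906·1/12) + 0.39·e^(−0.0906·5/12) + 0.39·e^(−0.0906·13/12) = 0.9871
Fair futures F* = (S − I)·e^(rT) = (18.88 − 0.9871)·e^0.135900 = 17.8929 × 1.145567 = 20.4975
Market C$19.90 < fair 20.4975: forward underpriced → reverse cash-and-carry (short the stock, invest proceeds at r, pay the dividends, go long the forward).
Profit at T = |F_mkt − F*| = |19.90 − 20.4975| = C$0.60 per share

C$0.60 per share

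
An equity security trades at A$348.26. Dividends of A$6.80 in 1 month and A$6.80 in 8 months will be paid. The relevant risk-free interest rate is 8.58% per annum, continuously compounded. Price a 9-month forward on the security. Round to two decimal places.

A$357.36

PV(dividends) I = 6.80·e^(−0.0858·1/12) + 6.80·e^(−0.0858·8/12)
I = 6.7516 + 6.4220 = 13.1736
F = (S − I)·e^(rT) = (348.26 − 13.1736) · e^(0.0858·9/12)
= 335.0864 · e^0.064350 = 335.0864 × 1.066466 = A$357.36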